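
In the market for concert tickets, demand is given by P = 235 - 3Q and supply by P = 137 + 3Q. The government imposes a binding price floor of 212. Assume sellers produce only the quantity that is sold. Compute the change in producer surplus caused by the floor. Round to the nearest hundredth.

Without the control, 235 - 3Q = 137 + 3Q so Q* = 16.3333 and P* = 186.
At the floor price 212, quantity demanded is (235 - 212)/3 = 7.6667; demand is the short side, so Q = 7.6667 trades at P = 212.
PS goes from (1/2)(16.3333)(49) = 400.1667 to 486.8333 (computed as (212 - 137)(7.6667) - (1/2)(3)(7.6667)^2), a change of 86.6667.

86.67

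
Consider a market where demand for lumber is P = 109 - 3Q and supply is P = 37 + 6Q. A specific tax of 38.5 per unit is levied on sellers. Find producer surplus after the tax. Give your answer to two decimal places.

41.56

Pre-tax equilibrium: 109 - 3Q = 37 + 6Q gives Q* = 8, P* = 85.
With the tax, sellers need 38.5 more per unit: 109 - 3Q = 37 + 6Q + 38.5, so Q_t = 3.7222. Buyers pay P_b = 97.8333; sellers receive P_s = P_b - 38.5 = 59.3333.
Producer surplus is the triangle above supply below P_s: (1/2)(3.7222)(59.3333 - 37) = 41.5648.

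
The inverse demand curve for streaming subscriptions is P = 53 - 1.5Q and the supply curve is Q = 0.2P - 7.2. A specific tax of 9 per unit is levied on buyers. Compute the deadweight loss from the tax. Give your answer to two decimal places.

6.23

Rewriting supply in inverse form: P = 36 + 5Q.
Pre-tax equilibrium: 53 - 1.5Q = 36 + 5Q gives Q* = 2.6154, P* = 49.0769.
A tax on buyers shifts demand down by 9: (53 - 9) - 1.5Q = 36 + 5Q, so Q_t = 1.2308. Buyers pay P_b = 51.1538; sellers receive P_s = P_b - 9 = 42.1538.
Deadweight loss is the triangle between the curves from Q_t to Q*: (1/2)(2.6154 - 1.2308)(9) = 6.2308.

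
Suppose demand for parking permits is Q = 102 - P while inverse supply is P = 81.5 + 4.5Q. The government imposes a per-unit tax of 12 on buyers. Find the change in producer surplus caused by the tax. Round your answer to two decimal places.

Rewriting demand in inverse form: P = 102 - Q.
Without the tax, 102 - Q = 81.5 + 4.5Q so Q* = 3.7273 and P* = 98.2727.
A tax on buyers shifts demand down by 12: (102 - 12) - Q = 81.5 + 4.5Q, so Q_t = 1.5455. Buyers pay P_b = 100.4545; sellers receive P_s = P_b - 12 = 88.4545.
Producers lose the trapezoid between P_s and P* out to Q_t plus the triangle from Q_t to Q*: change in PS = 5.374 - 31.2583 = -25.8843.

-25.88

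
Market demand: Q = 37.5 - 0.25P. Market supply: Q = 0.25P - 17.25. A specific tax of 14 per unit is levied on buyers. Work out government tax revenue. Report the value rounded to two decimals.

117.25

Rewriting demand in inverse form: P = 150 - 4Q.
Rewriting supply in inverse form: P = 69 + 4Q.
Without the tax, 150 - 4Q = 69 + 4Q so Q* = 10.125 and P* = 109.5.
A tax on buyers shifts demand down by 14: (150 - 14) - 4Q = 69 + 4Q, so Q_t = 8.375. Buyers pay P_b = 116.5; sellers receive P_s = P_b - 14 = 102.5.
Revenue is the tax times quantity traded: 14 x 8.375 = 117.25.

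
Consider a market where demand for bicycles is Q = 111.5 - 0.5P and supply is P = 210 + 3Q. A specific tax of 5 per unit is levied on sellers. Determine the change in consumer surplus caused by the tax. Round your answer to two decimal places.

-4.20

Rewriting demand in inverse form: P = 223 - 2Q.
Pre-tax equilibrium: 223 - 2Q = 210 + 3Q gives Q* = 2.6, P* = 217.8.
With the tax, sellers need 5 more per unit: 223 - 2Q = 210 + 3Q + 5, so Q_t = 1.6. Buyers pay P_b = 219.8; sellers receive P_s = P_b - 5 = 214.8.
Consumers lose the trapezoid between P* and P_b out to Q_t plus the triangle from Q_t to Q*: change in CS = 2.56 - 6.76 = -4.2.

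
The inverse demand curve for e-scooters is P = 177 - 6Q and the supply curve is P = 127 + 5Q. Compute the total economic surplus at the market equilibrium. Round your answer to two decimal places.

Setting demand equal to supply, 50 = 11Q, so Q* = 4.5455 and P* = 149.7273.
CS = (1/2)(4.5455)(27.2727) = 61.9835 and PS = (1/2)(4.5455)(22.7273) = 51.6529, so total surplus = 113.6364.

113.64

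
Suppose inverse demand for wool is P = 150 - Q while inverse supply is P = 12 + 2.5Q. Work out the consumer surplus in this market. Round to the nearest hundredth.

777.31

Equilibrium: 150 - Q = 12 + 2.5Q, so Q* = 39.4286 and P* = 110.5714.
CS is the area between the demand curve and P* from 0 to Q*: (1/2)(39.4286)(39.4286) = 777.3061.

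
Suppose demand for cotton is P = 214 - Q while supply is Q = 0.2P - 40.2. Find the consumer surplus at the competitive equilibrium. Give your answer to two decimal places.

2.35

Rewriting supply in inverse form: P = 201 + 5Q.
Setting demand equal to supply, 13 = 6Q, so Q* = 2.1667 and P* = 211.8333.
Consumer surplus is the triangle under demand above P*: (1/2)(2.1667)(214 - 211.8333) = (1/2)(2.1667)(2.1667) = 2.3472.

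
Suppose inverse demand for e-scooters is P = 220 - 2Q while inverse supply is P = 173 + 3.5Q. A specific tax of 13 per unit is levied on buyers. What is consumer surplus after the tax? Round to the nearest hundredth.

Pre-tax equilibrium: 220 - 2Q = 173 + 3.5Q gives Q* = 8.5455, P* = 202.9091.
A tax on buyers shifts demand down by 13: (220 - 13) - 2Q = 173 + 3.5Q, so Q_t = 6.1818. Buyers pay P_b = 207.6364; sellers receive P_s = P_b - 13 = 194.6364.
Consumer surplus is the triangle under demand above P_b: (1/2)(6.1818)(220 - 207.6364) = 38.2149.

38.21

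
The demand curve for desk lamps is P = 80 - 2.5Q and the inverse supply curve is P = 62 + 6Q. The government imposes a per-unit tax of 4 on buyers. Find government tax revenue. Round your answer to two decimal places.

6.59

Without the tax, 80 - 2.5Q = 62 + 6Q so Q* = 2.1176 and P* = 74.7059.
A tax on buyers shifts demand down by 4: (80 - 4) - 2.5Q = 62 + 6Q, so Q_t = 1.6471. Buyers pay P_b = 75.8824; sellers receive P_s = P_b - 4 = 71.8824.
Revenue is the tax times quantity traded: 4 x 1.6471 = 6.5882.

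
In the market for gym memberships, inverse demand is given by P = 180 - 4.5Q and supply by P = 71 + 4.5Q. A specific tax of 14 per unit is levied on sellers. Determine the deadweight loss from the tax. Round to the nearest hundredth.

Pre-tax equilibrium: 180 - 4.5Q = 71 + 4.5Q gives Q* = 12.1111, P* = 125.5.
With the tax, sellers need 14 more per unit: 180 - 4.5Q = 71 + 4.5Q + 14, so Q_t = 10.5556. Buyers pay P_b = 132.5; sellers receive P_s = P_b - 14 = 118.5.
Deadweight loss is the triangle between the curves from Q_t to Q*: (1/2)(12.1111 - 10.5556)(14) = 10.8889.

10.89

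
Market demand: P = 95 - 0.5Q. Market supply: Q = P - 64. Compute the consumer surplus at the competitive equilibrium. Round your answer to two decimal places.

106.78

Rewriting supply in inverse form: P = 64 + Q.
Setting demand equal to supply, 31 = 1.5Q, so Q* = 20.6667 and P* = 84.6667.
CS is the area between the demand curve and P* from 0 to Q*: (1/2)(20.6667)(10.3333) = 106.7778.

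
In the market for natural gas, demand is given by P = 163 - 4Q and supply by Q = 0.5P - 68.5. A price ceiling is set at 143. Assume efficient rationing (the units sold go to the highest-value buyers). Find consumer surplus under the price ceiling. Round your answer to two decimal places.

Rewriting supply in inverse form: P = 137 + 2Q.
Free-market equilibrium: 163 - 4Q = 137 + 2Q gives Q* = 4.3333, P* = 145.6667.
At the ceiling price 143, quantity supplied is (143 - 137)/2 = 3; supply is the short side, so Q = 3 trades at P = 143.
The demand price at Q = 3 is 151. CS is the trapezoid between demand and 143 over [0, 3]: (1/2)[(163 - 143) + (151 - 143)](3) = 42.

42.00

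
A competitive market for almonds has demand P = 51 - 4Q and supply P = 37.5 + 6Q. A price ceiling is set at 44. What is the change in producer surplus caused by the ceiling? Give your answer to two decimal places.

-1.95

Without the control, 51 - 4Q = 37.5 + 6Q so Q* = 1.35 and P* = 45.6.
At the ceiling price 44, quantity supplied is (44 - 37.5)/6 = 1.0833; supply is the short side, so Q = 1.0833 trades at P = 44.
PS goes from (1/2)(1.35)(8.1) = 5.4675 to 3.5208 (computed as (44 - 37.5)(1.0833) - (1/2)(6)(1.0833)^2), a change of -1.9467.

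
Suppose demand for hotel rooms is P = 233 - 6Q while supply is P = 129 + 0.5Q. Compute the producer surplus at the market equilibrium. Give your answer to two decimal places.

64.00

Equilibrium: 233 - 6Q = 129 + 0.5Q, so Q* = 16 and P* = 137.
PS is the area between P* and the supply curve from 0 to Q*: (1/2)(16)(8) = 64.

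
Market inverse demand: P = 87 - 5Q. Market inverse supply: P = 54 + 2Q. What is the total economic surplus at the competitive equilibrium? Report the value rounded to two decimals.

77.79

Setting demand equal to supply, 33 = 7Q, so Q* = 4.7143 and P* = 63.4286.
CS = (1/2)(4.7143)(23.5714) = 55.5612 and PS = (1/2)(4.7143)(9.4286) = 22.2245, so total surplus = 77.7857.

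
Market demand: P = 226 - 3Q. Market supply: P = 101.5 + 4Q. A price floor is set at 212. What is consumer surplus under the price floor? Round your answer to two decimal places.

Without the control, 226 - 3Q = 101.5 + 4Q so Q* = 17.7857 and P* = 172.6429.
At the floor price 212, quantity demanded is (226 - 212)/3 = 4.6667; demand is the short side, so Q = 4.6667 trades at P = 212.
CS is the triangle under demand above 212: (1/2)(4.6667)(226 - 212) = 32.6667.

32.67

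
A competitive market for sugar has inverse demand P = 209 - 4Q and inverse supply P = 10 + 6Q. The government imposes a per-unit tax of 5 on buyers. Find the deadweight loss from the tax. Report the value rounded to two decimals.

1.25

Pre-tax equilibrium: 209 - 4Q = 10 + 6Q gives Q* = 19.9, P* = 129.4.
With the tax, buyers' net willingness to pay falls by 5: (209 - 5) - 4Q = 10 + 6Q, so Q_t = 19.4. Buyers pay P_b = 131.4; sellers receive P_s = P_b - 5 = 126.4.
Deadweight loss is the triangle between the curves from Q_t to Q*: (1/2)(19.9 - 19.4)(5) = 1.25.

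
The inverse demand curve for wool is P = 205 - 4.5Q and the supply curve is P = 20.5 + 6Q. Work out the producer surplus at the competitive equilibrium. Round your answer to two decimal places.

Set 205 - 4.5Q = 20.5 + 6Q, which gives 184.5 = 10.5Q, so Q* = 17.5714 and P* = 205 - 4.5(17.5714) = 125.9286.
Producer surplus is the triangle above supply below P*: (1/2)(17.5714)(125.9286 - 20.5) = (1/2)(17.5714)(105.4286) = 926.2653.

926.27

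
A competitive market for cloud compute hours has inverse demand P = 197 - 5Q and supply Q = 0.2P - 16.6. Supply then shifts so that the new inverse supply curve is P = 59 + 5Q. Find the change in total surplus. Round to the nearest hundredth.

302.40

Rewriting supply in inverse form: P = 83 + 5Q.
Initial equilibrium: Q_0 = 11.4, P_0 = 140; CS_0 = (1/2)(11.4)(57) = 324.9, PS_0 = (1/2)(11.4)(57) = 324.9.
New equilibrium: 197 - 5Q = 59 + 5Q gives Q_1 = 13.8, P_1 = 128; CS_1 = 476.1, PS_1 = 476.1.
Change in total surplus = (476.1 + 476.1) - (324.9 + 324.9) = 302.4.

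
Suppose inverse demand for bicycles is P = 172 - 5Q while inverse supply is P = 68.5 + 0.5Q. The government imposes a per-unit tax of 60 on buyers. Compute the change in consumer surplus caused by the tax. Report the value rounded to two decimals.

Without the tax, 172 - 5Q = 68.5 + 0.5Q so Q* = 18.8182 and P* = 77.9091.
A tax on buyers shifts demand down by 60: (172 - 60) - 5Q = 68.5 + 0.5Q, so Q_t = 7.9091. Buyers pay P_b = 132.4545; sellers receive P_s = P_b - 60 = 72.4545.
CS falls from (1/2)(18.8182)(94.0909) = 885.3099 to (1/2)(7.9091)(39.5455) = 156.3843, a change of -728.9256.

-728.93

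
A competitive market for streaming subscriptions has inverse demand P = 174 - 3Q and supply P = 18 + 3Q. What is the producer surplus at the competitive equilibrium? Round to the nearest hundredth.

1014.00

Set 174 - 3Q = 18 + 3Q, which gives 156 = 6Q, so Q* = 26 and P* = 174 - 3(26) = 96.
The supply curve's price intercept is 18, so PS = (1/2)(Q*)(P* - 18) = (1/2)(26)(78) = 1014.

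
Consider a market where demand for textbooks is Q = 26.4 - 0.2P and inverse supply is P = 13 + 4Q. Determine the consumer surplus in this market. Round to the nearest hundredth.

437.07

Rewriting demand in inverse form: P = 132 - 5Q.
Equilibrium: 132 - 5Q = 13 + 4Q, so Q* = 13.2222 and P* = 65.8889.
Consumer surplus is the triangle under demand above P*: (1/2)(13.2222)(132 - 65.8889) = (1/2)(13.2222)(66.1111) = 437.0679.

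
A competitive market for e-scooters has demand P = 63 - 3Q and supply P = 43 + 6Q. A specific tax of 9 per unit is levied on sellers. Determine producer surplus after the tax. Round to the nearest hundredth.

4.48

Pre-tax equilibrium: 63 - 3Q = 43 + 6Q gives Q* = 2.2222, P* = 56.3333.
A tax on sellers shifts supply up by 9: 63 - 3Q = 43 + 6Q + 9, so Q_t = 1.2222. Buyers pay P_b = 59.3333; sellers receive P_s = P_b - 9 = 50.3333.
PS = (1/2)(Q_t)(P_s - 43) = (1/2)(1.2222)(7.3333) = 4.4815.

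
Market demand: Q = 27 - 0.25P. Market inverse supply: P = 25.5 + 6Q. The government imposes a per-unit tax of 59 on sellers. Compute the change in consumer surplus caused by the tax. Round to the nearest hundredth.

Rewriting demand in inverse form: P = 108 - 4Q.
Without the tax, 108 - 4Q = 25.5 + 6Q so Q* = 8.25 and P* = 75.
A tax on sellers shifts supply up by 59: 108 - 4Q = 25.5 + 6Q + 59, so Q_t = 2.35. Buyers pay P_b = 98.6; sellers receive P_s = P_b - 59 = 39.6.
CS falls from (1/2)(8.25)(33) = 136.125 to (1/2)(2.35)(9.4) = 11.045, a change of -125.08.

-125.08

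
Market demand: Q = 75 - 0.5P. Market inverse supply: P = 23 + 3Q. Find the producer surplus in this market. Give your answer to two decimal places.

967.74

Rewriting demand in inverse form: P = 150 - 2Q.
Setting demand equal to supply, 127 = 5Q, so Q* = 25.4 and P* = 99.2.
The supply curve's price intercept is 23, so PS = (1/2)(Q*)(P* - 23) = (1/2)(25.4)(76.2) = 967.74.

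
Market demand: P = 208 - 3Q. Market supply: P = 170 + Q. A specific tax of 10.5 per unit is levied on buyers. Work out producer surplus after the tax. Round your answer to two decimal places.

Without the tax, 208 - 3Q = 170 + Q so Q* = 9.5 and P* = 179.5.
A tax on buyers shifts demand down by 10.5: (208 - 10.5) - 3Q = 170 + Q, so Q_t = 6.875. Buyers pay P_b = 187.375; sellers receive P_s = P_b - 10.5 = 176.875.
Producer surplus is the triangle above supply below P_s: (1/2)(6.875)(176.875 - 170) = 23.6328.

23.63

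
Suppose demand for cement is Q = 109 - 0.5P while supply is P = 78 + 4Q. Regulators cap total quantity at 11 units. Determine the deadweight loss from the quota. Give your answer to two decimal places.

Rewriting demand in inverse form: P = 218 - 2Q.
Unrestricted equilibrium: Q* = (218 - 78)/(2 + 4) = 23.3333.
At Q = 11 the demand price is 218 - 2(11) = 196 and the supply price is 78 + 4(11) = 122.
Deadweight loss is the triangle between the curves from 11 to 23.3333: (1/2)(196 - 122)(23.3333 - 11) = 456.3333.

456.33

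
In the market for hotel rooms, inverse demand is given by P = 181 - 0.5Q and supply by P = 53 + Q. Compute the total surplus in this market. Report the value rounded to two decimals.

Equilibrium: 181 - 0.5Q = 53 + Q, so Q* = 85.3333 and P* = 138.3333.
CS = (1/2)(85.3333)(42.6667) = 1820.4444 and PS = (1/2)(85.3333)(85.3333) = 3640.8889, so total surplus = 5461.3333.

5461.33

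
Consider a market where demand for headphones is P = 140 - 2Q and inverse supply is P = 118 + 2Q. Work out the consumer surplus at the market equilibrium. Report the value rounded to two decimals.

Set 140 - 2Q = 118 + 2Q, which gives 22 = 4Q, so Q* = 5.5 and P* = 140 - 2(5.5) = 129.
The demand choke price is 140, so CS = (1/2)(Q*)(140 - P*) = (1/2)(5.5)(11) = 30.25.

30.25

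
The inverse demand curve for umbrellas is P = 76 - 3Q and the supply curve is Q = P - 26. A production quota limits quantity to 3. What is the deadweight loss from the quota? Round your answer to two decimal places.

180.50

Rewriting supply in inverse form: P = 26 + Q.
Without the quota, 76 - 3Q = 26 + Q gives Q* = 12.5.
At Q = 3 the demand price is 76 - 3(3) = 67 and the supply price is 26 + (3) = 29.
Deadweight loss is the triangle between the curves from 3 to 12.5: (1/2)(67 - 29)(12.5 - 3) = 180.5.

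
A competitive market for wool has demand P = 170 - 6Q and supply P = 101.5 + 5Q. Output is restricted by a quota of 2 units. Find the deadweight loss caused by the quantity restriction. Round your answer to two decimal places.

Without the quota, 170 - 6Q = 101.5 + 5Q gives Q* = 6.2273.
At Q = 2 the demand price is 170 - 6(2) = 158 and the supply price is 101.5 + 5(2) = 111.5.
Deadweight loss is the triangle between the curves from 2 to 6.2273: (1/2)(158 - 111.5)(6.2273 - 2) = 98.2841.

98.28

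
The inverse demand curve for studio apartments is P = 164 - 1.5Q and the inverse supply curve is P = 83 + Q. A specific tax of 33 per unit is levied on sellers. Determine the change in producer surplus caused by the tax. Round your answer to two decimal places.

Pre-tax equilibrium: 164 - 1.5Q = 83 + Q gives Q* = 32.4, P* = 115.4.
A tax on sellers shifts supply up by 33: 164 - 1.5Q = 83 + Q + 33, so Q_t = 19.2. Buyers pay P_b = 135.2; sellers receive P_s = P_b - 33 = 102.2.
PS falls from (1/2)(32.4)(32.4) = 524.88 to (1/2)(19.2)(19.2) = 184.32, a change of -340.56.

-340.56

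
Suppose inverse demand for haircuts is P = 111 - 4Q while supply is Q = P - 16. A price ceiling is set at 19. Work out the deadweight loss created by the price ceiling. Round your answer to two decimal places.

Rewriting supply in inverse form: P = 16 + Q.
Free-market equilibrium: 111 - 4Q = 16 + Q gives Q* = 19, P* = 35.
At P = 19, sellers supply (19 - 16)/1 = 3 while buyers want more, so the quantity traded is 3 at price 19.
At Q = 3 the demand price is 99 and the supply price is 19. Deadweight loss is the triangle between the curves from 3 to 19: (1/2)(99 - 19)(19 - 3) = 640.

640.00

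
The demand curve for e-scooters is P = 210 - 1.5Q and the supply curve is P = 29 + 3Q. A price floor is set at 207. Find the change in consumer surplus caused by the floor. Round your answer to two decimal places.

Without the control, 210 - 1.5Q = 29 + 3Q so Q* = 40.2222 and P* = 149.6667.
At P = 207, buyers demand (210 - 207)/1.5 = 2 while sellers would supply more, so the quantity traded is 2 at price 207.
CS goes from (1/2)(40.2222)(60.3333) = 1213.3704 to 3 (computed as (210 - 207)(2) - (1/2)(1.5)(2)^2), a change of -1210.3704.

-1210.37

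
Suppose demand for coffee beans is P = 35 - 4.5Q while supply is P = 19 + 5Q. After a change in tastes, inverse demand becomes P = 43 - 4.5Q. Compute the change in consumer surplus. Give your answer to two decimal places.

Initial equilibrium: Q_0 = 1.6842, P_0 = 27.4211; CS_0 = (1/2)(1.6842)(7.5789) = 6.3823, PS_0 = (1/2)(1.6842)(8.4211) = 7.0914.
New equilibrium: 43 - 4.5Q = 19 + 5Q gives Q_1 = 2.5263, P_1 = 31.6316; CS_1 = 14.3601, PS_1 = 15.9557.
Change in consumer surplus = 14.3601 - 6.3823 = 7.9778.

7.98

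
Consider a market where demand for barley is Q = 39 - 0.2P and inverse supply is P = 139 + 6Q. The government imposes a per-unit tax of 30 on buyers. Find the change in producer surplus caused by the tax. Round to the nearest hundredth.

-60.99

Rewriting demand in inverse form: P = 195 - 5Q.
Without the tax, 195 - 5Q = 139 + 6Q so Q* = 5.0909 and P* = 169.5455.
With the tax, buyers' net willingness to pay falls by 30: (195 - 30) - 5Q = 139 + 6Q, so Q_t = 2.3636. Buyers pay P_b = 183.1818; sellers receive P_s = P_b - 30 = 153.1818.
PS falls from (1/2)(5.0909)(30.5455) = 77.7521 to (1/2)(2.3636)(14.1818) = 16.7603, a change of -60.9917.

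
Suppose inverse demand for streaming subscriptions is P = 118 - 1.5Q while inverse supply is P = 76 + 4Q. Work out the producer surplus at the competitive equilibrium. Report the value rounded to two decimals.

116.63

Set 118 - 1.5Q = 76 + 4Q, which gives 42 = 5.5Q, so Q* = 7.6364 and P* = 118 - 1.5(7.6364) = 106.5455.
Producer surplus is the triangle above supply below P*: (1/2)(7.6364)(106.5455 - 76) = (1/2)(7.6364)(30.5455) = 116.6281.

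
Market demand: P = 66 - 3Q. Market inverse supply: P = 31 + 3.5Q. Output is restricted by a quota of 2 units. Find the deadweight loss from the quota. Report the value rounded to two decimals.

37.23

Unrestricted equilibrium: Q* = (66 - 31)/(3 + 3.5) = 5.3846.
At Q = 2 the demand price is 66 - 3(2) = 60 and the supply price is 31 + 3.5(2) = 38.
Deadweight loss is the triangle between the curves from 2 to 5.3846: (1/2)(60 - 38)(5.3846 - 2) = 37.2308.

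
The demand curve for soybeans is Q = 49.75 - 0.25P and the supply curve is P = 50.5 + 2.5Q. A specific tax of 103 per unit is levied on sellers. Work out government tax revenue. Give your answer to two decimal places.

721.00

Rewriting demand in inverse form: P = 199 - 4Q.
Pre-tax equilibrium: 199 - 4Q = 50.5 + 2.5Q gives Q* = 22.8462, P* = 107.6154.
A tax on sellers shifts supply up by 103: 199 - 4Q = 50.5 + 2.5Q + 103, so Q_t = 7. Buyers pay P_b = 171; sellers receive P_s = P_b - 103 = 68.
Tax revenue = t x Q_t = 103 x 7 = 721.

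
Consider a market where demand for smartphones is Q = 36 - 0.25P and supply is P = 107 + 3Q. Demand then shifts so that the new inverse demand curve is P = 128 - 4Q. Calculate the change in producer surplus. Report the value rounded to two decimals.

-28.41

Rewriting demand in inverse form: P = 144 - 4Q.
Initial equilibrium: Q_0 = 5.2857, P_0 = 122.8571; CS_0 = (1/2)(5.2857)(21.1429) = 55.8776, PS_0 = (1/2)(5.2857)(15.8571) = 41.9082.
New equilibrium: 128 - 4Q = 107 + 3Q gives Q_1 = 3, P_1 = 116; CS_1 = 18, PS_1 = 13.5.
Change in producer surplus = 13.5 - 41.9082 = -28.4082.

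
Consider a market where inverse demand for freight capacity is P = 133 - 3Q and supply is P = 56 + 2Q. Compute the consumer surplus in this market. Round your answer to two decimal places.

Equilibrium: 133 - 3Q = 56 + 2Q, so Q* = 15.4 and P* = 86.8.
Consumer surplus is the triangle under demand above P*: (1/2)(15.4)(133 - 86.8) = (1/2)(15.4)(46.2) = 355.74.

355.74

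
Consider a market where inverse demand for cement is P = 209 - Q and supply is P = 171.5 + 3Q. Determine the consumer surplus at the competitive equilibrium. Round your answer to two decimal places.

Equilibrium: 209 - Q = 171.5 + 3Q, so Q* = 9.375 and P* = 199.625.
CS is the area between the demand curve and P* from 0 to Q*: (1/2)(9.375)(9.375) = 43.9453.

43.95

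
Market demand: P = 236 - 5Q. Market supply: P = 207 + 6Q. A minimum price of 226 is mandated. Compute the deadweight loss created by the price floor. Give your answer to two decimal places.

Without the control, 236 - 5Q = 207 + 6Q so Q* = 2.6364 and P* = 222.8182.
At the floor price 226, quantity demanded is (236 - 226)/5 = 2; demand is the short side, so Q = 2 trades at P = 226.
At Q = 2 the demand price is 226 and the supply price is 219. Deadweight loss is the triangle between the curves from 2 to 2.6364: (1/2)(226 - 219)(2.6364 - 2) = 2.2273.

2.23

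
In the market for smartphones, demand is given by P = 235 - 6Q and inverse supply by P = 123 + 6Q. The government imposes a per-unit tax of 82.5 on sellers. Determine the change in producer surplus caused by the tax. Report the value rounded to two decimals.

Without the tax, 235 - 6Q = 123 + 6Q so Q* = 9.3333 and P* = 179.
With the tax, sellers need 82.5 more per unit: 235 - 6Q = 123 + 6Q + 82.5, so Q_t = 2.4583. Buyers pay P_b = 220.25; sellers receive P_s = P_b - 82.5 = 137.75.
PS falls from (1/2)(9.3333)(56) = 261.3333 to (1/2)(2.4583)(14.75) = 18.1302, a change of -243.2031.

-243.20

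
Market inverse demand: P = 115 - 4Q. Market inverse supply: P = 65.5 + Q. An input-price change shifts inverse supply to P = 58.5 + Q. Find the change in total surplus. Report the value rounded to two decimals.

Initial equilibrium: Q_0 = 9.9, P_0 = 75.4; CS_0 = (1/2)(9.9)(39.6) = 196.02, PS_0 = (1/2)(9.9)(9.9) = 49.005.
New equilibrium: 115 - 4Q = 58.5 + Q gives Q_1 = 11.3, P_1 = 69.8; CS_1 = 255.38, PS_1 = 63.845.
Change in total surplus = (255.38 + 63.845) - (196.02 + 49.005) = 74.2.

74.20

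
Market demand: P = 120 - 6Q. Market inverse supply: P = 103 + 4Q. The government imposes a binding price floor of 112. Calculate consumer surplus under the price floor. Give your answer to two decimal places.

5.33

Free-market equilibrium: 120 - 6Q = 103 + 4Q gives Q* = 1.7, P* = 109.8.
At the floor price 112, quantity demanded is (120 - 112)/6 = 1.3333; demand is the short side, so Q = 1.3333 trades at P = 112.
CS is the triangle under demand above 112: (1/2)(1.3333)(120 - 112) = 5.3333.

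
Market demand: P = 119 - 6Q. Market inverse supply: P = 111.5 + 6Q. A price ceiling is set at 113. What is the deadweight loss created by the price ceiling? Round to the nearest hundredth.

Free-market equilibrium: 119 - 6Q = 111.5 + 6Q gives Q* = 0.625, P* = 115.25.
At P = 113, sellers supply (113 - 111.5)/6 = 0.25 while buyers want more, so the quantity traded is 0.25 at price 113.
The lost-trades triangle has base Q* - 0.25 = 0.375 and height equal to the gap between the curves at Q = 0.25, which is 117.5 - 113 = 4.5. DWL = (1/2)(0.375)(4.5) = 0.8438.

0.84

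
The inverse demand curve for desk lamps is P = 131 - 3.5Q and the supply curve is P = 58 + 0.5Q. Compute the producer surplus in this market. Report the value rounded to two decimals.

Set 131 - 3.5Q = 58 + 0.5Q, which gives 73 = 4Q, so Q* = 18.25 and P* = 131 - 3.5(18.25) = 67.125.
Producer surplus is the triangle above supply below P*: (1/2)(18.25)(67.125 - 58) = (1/2)(18.25)(9.125) = 83.2656.

83.27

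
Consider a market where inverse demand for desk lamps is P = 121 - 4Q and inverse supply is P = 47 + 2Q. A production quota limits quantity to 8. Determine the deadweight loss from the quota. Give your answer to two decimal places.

56.33

Without the quota, 121 - 4Q = 47 + 2Q gives Q* = 12.3333.
At Q = 8 the demand price is 121 - 4(8) = 89 and the supply price is 47 + 2(8) = 63.
Deadweight loss is the triangle between the curves from 8 to 12.3333: (1/2)(89 - 63)(12.3333 - 8) = 56.3333.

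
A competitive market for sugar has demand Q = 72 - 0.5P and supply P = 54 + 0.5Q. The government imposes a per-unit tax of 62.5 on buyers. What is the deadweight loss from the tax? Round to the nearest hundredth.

Rewriting demand in inverse form: P = 144 - 2Q.
Pre-tax equilibrium: 144 - 2Q = 54 + 0.5Q gives Q* = 36, P* = 72.
A tax on buyers shifts demand down by 62.5: (144 - 62.5) - 2Q = 54 + 0.5Q, so Q_t = 11. Buyers pay P_b = 122; sellers receive P_s = P_b - 62.5 = 59.5.
The welfare triangle lost has base Q* - Q_t = 25 and height t = 62.5, so DWL = (1/2)(25)(62.5) = 781.25.

781.25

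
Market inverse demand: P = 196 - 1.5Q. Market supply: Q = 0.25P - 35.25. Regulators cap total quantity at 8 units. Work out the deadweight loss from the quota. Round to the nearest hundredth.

11.00

Rewriting supply in inverse form: P = 141 + 4Q.
Unrestricted equilibrium: Q* = (196 - 141)/(1.5 + 4) = 10.
At Q = 8 the demand price is 196 - 1.5(8) = 184 and the supply price is 141 + 4(8) = 173.
Deadweight loss is the triangle between the curves from 8 to 10: (1/2)(184 - 173)(10 - 8) = 11.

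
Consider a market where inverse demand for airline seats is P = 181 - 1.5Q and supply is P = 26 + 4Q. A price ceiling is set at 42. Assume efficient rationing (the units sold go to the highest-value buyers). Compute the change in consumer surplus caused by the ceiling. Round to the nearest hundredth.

-51.66

Free-market equilibrium: 181 - 1.5Q = 26 + 4Q gives Q* = 28.1818, P* = 138.7273.
At P = 42, sellers supply (42 - 26)/4 = 4 while buyers want more, so the quantity traded is 4 at price 42.
CS goes from (1/2)(28.1818)(42.2727) = 595.6612 to 544 (computed as (181 - 42)(4) - (1/2)(1.5)(4)^2), a change of -51.6612.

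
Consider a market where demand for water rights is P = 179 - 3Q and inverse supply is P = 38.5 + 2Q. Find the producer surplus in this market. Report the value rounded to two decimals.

789.61

Setting demand equal to supply, 140.5 = 5Q, so Q* = 28.1 and P* = 94.7.
The supply curve's price intercept is 38.5, so PS = (1/2)(Q*)(P* - 38.5) = (1/2)(28.1)(56.2) = 789.61.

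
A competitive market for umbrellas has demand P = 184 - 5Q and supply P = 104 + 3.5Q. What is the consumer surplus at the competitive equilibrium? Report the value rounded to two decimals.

Setting demand equal to supply, 80 = 8.5Q, so Q* = 9.4118 and P* = 136.9412.
Consumer surplus is the triangle under demand above P*: (1/2)(9.4118)(184 - 136.9412) = (1/2)(9.4118)(47.0588) = 221.4533.

221.45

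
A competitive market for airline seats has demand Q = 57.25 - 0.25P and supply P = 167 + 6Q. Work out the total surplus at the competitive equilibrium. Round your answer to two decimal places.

192.20

Rewriting demand in inverse form: P = 229 - 4Q.
Setting demand equal to supply, 62 = 10Q, so Q* = 6.2 and P* = 204.2.
CS = (1/2)(6.2)(24.8) = 76.88 and PS = (1/2)(6.2)(37.2) = 115.32, so total surplus = 192.2.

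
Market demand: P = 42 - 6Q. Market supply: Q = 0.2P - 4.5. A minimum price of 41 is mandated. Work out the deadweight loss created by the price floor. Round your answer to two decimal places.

Rewriting supply in inverse form: P = 22.5 + 5Q.
Free-market equilibrium: 42 - 6Q = 22.5 + 5Q gives Q* = 1.7727, P* = 31.3636.
At P = 41, buyers demand (42 - 41)/6 = 0.1667 while sellers would supply more, so the quantity traded is 0.1667 at price 41.
The lost-trades triangle has base Q* - 0.1667 = 1.6061 and height equal to the gap between the curves at Q = 0.1667, which is 41 - 23.3333 = 17.6667. DWL = (1/2)(1.6061)(17.6667) = 14.1869.

14.19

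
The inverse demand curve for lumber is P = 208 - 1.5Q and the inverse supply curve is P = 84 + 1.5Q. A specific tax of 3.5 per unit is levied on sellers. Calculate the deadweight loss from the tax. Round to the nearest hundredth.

Pre-tax equilibrium: 208 - 1.5Q = 84 + 1.5Q gives Q* = 41.3333, P* = 146.
A tax on sellers shifts supply up by 3.5: 208 - 1.5Q = 84 + 1.5Q + 3.5, so Q_t = 40.1667. Buyers pay P_b = 147.75; sellers receive P_s = P_b - 3.5 = 144.25.
Deadweight loss is the triangle between the curves from Q_t to Q*: (1/2)(41.3333 - 40.1667)(3.5) = 2.0417.

2.04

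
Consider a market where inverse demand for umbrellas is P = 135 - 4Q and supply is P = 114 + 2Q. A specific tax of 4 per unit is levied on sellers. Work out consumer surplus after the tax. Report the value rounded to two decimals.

Without the tax, 135 - 4Q = 114 + 2Q so Q* = 3.5 and P* = 121.
With the tax, sellers need 4 more per unit: 135 - 4Q = 114 + 2Q + 4, so Q_t = 2.8333. Buyers pay P_b = 123.6667; sellers receive P_s = P_b - 4 = 119.6667.
CS = (1/2)(Q_t)(135 - P_b) = (1/2)(2.8333)(11.3333) = 16.0556.

16.06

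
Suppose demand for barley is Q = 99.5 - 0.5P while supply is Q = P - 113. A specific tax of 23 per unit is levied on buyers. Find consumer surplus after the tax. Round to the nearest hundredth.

Rewriting demand in inverse form: P = 199 - 2Q.
Rewriting supply in inverse form: P = 113 + Q.
Pre-tax equilibrium: 199 - 2Q = 113 + Q gives Q* = 28.6667, P* = 141.6667.
With the tax, buyers' net willingness to pay falls by 23: (199 - 23) - 2Q = 113 + Q, so Q_t = 21. Buyers pay P_b = 157; sellers receive P_s = P_b - 23 = 134.
CS = (1/2)(Q_t)(199 - P_b) = (1/2)(21)(42) = 441.

441.00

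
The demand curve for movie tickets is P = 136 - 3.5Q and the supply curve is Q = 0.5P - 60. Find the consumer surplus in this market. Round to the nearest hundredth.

Rewriting supply in inverse form: P = 120 + 2Q.
Equilibrium: 136 - 3.5Q = 120 + 2Q, so Q* = 2.9091 and P* = 125.8182.
The demand choke price is 136, so CS = (1/2)(Q*)(136 - P*) = (1/2)(2.9091)(10.1818) = 14.8099.

14.81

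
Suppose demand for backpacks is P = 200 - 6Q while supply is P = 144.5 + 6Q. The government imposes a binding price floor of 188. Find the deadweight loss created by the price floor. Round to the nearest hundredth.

Free-market equilibrium: 200 - 6Q = 144.5 + 6Q gives Q* = 4.625, P* = 172.25.
At P = 188, buyers demand (200 - 188)/6 = 2 while sellers would supply more, so the quantity traded is 2 at price 188.
At Q = 2 the demand price is 188 and the supply price is 156.5. Deadweight loss is the triangle between the curves from 2 to 4.625: (1/2)(188 - 156.5)(4.625 - 2) = 41.3438.

41.34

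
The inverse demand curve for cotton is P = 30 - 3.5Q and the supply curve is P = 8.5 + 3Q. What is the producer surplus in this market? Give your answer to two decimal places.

16.41

Setting demand equal to supply, 21.5 = 6.5Q, so Q* = 3.3077 and P* = 18.4231.
PS is the area between P* and the supply curve from 0 to Q*: (1/2)(3.3077)(9.9231) = 16.4112.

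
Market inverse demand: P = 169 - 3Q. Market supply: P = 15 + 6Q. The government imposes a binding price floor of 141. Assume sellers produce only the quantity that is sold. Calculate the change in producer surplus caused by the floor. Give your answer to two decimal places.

Without the control, 169 - 3Q = 15 + 6Q so Q* = 17.1111 and P* = 117.6667.
At the floor price 141, quantity demanded is (169 - 141)/3 = 9.3333; demand is the short side, so Q = 9.3333 trades at P = 141.
PS goes from (1/2)(17.1111)(102.6667) = 878.3704 to 914.6667 (computed as (141 - 15)(9.3333) - (1/2)(6)(9.3333)^2), a change of 36.2963.

36.30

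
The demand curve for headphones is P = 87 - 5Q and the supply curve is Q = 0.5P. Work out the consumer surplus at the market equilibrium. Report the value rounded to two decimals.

Rewriting supply in inverse form: P = 2Q.
Equilibrium: 87 - 5Q = 2Q, so Q* = 12.4286 and P* = 24.8571.
Consumer surplus is the triangle under demand above P*: (1/2)(12.4286)(87 - 24.8571) = (1/2)(12.4286)(62.1429) = 386.1735.

386.17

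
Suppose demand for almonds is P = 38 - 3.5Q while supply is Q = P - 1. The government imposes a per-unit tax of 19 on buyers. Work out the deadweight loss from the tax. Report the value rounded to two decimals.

40.11

Rewriting supply in inverse form: P = 1 + Q.
Without the tax, 38 - 3.5Q = 1 + Q so Q* = 8.2222 and P* = 9.2222.
A tax on buyers shifts demand down by 19: (38 - 19) - 3.5Q = 1 + Q, so Q_t = 4. Buyers pay P_b = 24; sellers receive P_s = P_b - 19 = 5.
The welfare triangle lost has base Q* - Q_t = 4.2222 and height t = 19, so DWL = (1/2)(4.2222)(19) = 40.1111.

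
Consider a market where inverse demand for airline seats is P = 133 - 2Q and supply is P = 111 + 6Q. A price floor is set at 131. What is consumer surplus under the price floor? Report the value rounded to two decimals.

Without the control, 133 - 2Q = 111 + 6Q so Q* = 2.75 and P* = 127.5.
At P = 131, buyers demand (133 - 131)/2 = 1 while sellers would supply more, so the quantity traded is 1 at price 131.
CS is the triangle under demand above 131: (1/2)(1)(133 - 131) = 1.

1.00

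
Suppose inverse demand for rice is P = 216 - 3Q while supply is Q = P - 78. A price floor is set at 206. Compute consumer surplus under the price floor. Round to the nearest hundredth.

Rewriting supply in inverse form: P = 78 + Q.
Free-market equilibrium: 216 - 3Q = 78 + Q gives Q* = 34.5, P* = 112.5.
At the floor price 206, quantity demanded is (216 - 206)/3 = 3.3333; demand is the short side, so Q = 3.3333 trades at P = 206.
CS is the triangle under demand above 206: (1/2)(3.3333)(216 - 206) = 16.6667.

16.67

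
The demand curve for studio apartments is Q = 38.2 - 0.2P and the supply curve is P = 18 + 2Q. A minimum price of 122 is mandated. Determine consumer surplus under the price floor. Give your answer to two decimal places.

Rewriting demand in inverse form: P = 191 - 5Q.
Without the control, 191 - 5Q = 18 + 2Q so Q* = 24.7143 and P* = 67.4286.
At P = 122, buyers demand (191 - 122)/5 = 13.8 while sellers would supply more, so the quantity traded is 13.8 at price 122.
CS is the triangle under demand above 122: (1/2)(13.8)(191 - 122) = 476.1.

476.10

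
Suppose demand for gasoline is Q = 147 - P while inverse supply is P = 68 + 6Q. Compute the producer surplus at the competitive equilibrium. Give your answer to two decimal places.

Rewriting demand in inverse form: P = 147 - Q.
Equilibrium: 147 - Q = 68 + 6Q, so Q* = 11.2857 and P* = 135.7143.
The supply curve's price intercept is 68, so PS = (1/2)(Q*)(P* - 68) = (1/2)(11.2857)(67.7143) = 382.102.

382.10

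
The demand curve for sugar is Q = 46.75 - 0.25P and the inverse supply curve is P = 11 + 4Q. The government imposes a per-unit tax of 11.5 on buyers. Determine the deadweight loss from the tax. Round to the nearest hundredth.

8.27

Rewriting demand in inverse form: P = 187 - 4Q.
Without the tax, 187 - 4Q = 11 + 4Q so Q* = 22 and P* = 99.
With the tax, buyers' net willingness to pay falls by 11.5: (187 - 11.5) - 4Q = 11 + 4Q, so Q_t = 20.5625. Buyers pay P_b = 104.75; sellers receive P_s = P_b - 11.5 = 93.25.
The welfare triangle lost has base Q* - Q_t = 1.4375 and height t = 11.5, so DWL = (1/2)(1.4375)(11.5) = 8.2656.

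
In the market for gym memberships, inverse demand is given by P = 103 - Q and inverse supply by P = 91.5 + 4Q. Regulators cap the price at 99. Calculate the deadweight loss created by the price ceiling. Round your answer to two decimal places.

0.45

Without the control, 103 - Q = 91.5 + 4Q so Q* = 2.3 and P* = 100.7.
At P = 99, sellers supply (99 - 91.5)/4 = 1.875 while buyers want more, so the quantity traded is 1.875 at price 99.
The lost-trades triangle has base Q* - 1.875 = 0.425 and height equal to the gap between the curves at Q = 1.875, which is 101.125 - 99 = 2.125. DWL = (1/2)(0.425)(2.125) = 0.4516.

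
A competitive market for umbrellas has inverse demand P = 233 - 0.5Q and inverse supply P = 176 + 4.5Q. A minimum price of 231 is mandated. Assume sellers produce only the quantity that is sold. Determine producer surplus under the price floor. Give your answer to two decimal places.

Without the control, 233 - 0.5Q = 176 + 4.5Q so Q* = 11.4 and P* = 227.3.
At the floor price 231, quantity demanded is (233 - 231)/0.5 = 4; demand is the short side, so Q = 4 trades at P = 231.
The supply price at Q = 4 is 194. PS is the trapezoid between 231 and supply over [0, 4]: (1/2)[(231 - 176) + (231 - 194)](4) = 184.

184.00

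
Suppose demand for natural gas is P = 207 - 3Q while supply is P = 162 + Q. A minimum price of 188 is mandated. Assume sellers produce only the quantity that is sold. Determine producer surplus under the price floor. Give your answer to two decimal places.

Without the control, 207 - 3Q = 162 + Q so Q* = 11.25 and P* = 173.25.
At the floor price 188, quantity demanded is (207 - 188)/3 = 6.3333; demand is the short side, so Q = 6.3333 trades at P = 188.
The supply price at Q = 6.3333 is 168.3333. PS is the trapezoid between 188 and supply over [0, 6.3333]: (1/2)[(188 - 162) + (188 - 168.3333)](6.3333) = 144.6111.

144.61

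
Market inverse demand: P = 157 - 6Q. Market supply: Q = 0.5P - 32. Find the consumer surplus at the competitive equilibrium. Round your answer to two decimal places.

405.42

Rewriting supply in inverse form: P = 64 + 2Q.
Set 157 - 6Q = 64 + 2Q, which gives 93 = 8Q, so Q* = 11.625 and P* = 157 - 6(11.625) = 87.25.
CS is the area between the demand curve and P* from 0 to Q*: (1/2)(11.625)(69.75) = 405.4219.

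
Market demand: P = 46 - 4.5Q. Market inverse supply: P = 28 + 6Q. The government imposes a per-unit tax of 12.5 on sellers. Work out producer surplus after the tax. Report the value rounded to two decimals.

0.82

Pre-tax equilibrium: 46 - 4.5Q = 28 + 6Q gives Q* = 1.7143, P* = 38.2857.
A tax on sellers shifts supply up by 12.5: 46 - 4.5Q = 28 + 6Q + 12.5, so Q_t = 0.5238. Buyers pay P_b = 43.6429; sellers receive P_s = P_b - 12.5 = 31.1429.
Producer surplus is the triangle above supply below P_s: (1/2)(0.5238)(31.1429 - 28) = 0.8231.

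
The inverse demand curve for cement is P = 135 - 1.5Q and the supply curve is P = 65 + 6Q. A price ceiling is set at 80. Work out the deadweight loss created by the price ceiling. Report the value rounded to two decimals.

175.10

Free-market equilibrium: 135 - 1.5Q = 65 + 6Q gives Q* = 9.3333, P* = 121.
At the ceiling price 80, quantity supplied is (80 - 65)/6 = 2.5; supply is the short side, so Q = 2.5 trades at P = 80.
At Q = 2.5 the demand price is 131.25 and the supply price is 80. Deadweight loss is the triangle between the curves from 2.5 to 9.3333: (1/2)(131.25 - 80)(9.3333 - 2.5) = 175.1042.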